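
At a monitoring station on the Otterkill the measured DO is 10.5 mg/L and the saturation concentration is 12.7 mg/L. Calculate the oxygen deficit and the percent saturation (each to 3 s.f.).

D ≈ 2.20 mg/L; 82.7 % saturation

D = C_s − C = 12.7 − 10.5 = 2.20 mg/L.
% saturation = 10.5/12.7 × 100 = 82.7 %.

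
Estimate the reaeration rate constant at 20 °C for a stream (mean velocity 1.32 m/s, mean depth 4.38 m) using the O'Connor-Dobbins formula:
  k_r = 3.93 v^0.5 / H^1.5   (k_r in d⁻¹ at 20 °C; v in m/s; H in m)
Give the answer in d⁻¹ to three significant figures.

k_r ≈ 0.493 d⁻¹

k_r = 3.93 × 1.32^0.5 / 4.38^1.5 = 3.93 × 1.149 / 9.167 = 0.4926 d⁻¹.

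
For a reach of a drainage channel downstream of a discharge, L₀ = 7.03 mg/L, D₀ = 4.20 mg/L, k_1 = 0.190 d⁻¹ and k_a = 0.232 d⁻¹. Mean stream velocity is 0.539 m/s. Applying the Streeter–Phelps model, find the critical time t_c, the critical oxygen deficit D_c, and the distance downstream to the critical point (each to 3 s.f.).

t_c ≈ 1.38 d; D_c ≈ 4.43 mg/L; x_c ≈ 64.4 km

t_c = [1/(k_a−k_1)] ln[(k_a/k_1)(1 − D₀(k_a−k_1)/(k_1 L₀))]
= [1/(0.232−0.190)] ln[(0.232/0.190)(1 − 4.20×0.04200/(0.190×7.03))]
= (1/0.04200) ln[1.221 × 0.8679] = 23.81 × ln(1.060) = 23.81 × 0.05807 = 1.383 d.
D_c = (k_1/k_a) L₀ e^(−k_1 t_c) = (0.190/0.232) × 7.03 × e^(−0.190×1.383) = 0.8190 × 7.03 × 0.7690 = 4.427 mg/L.
x_c = v t_c = 0.539 m/s × 1.383 d × 86400 s/d = 64390 m ≈ 64.4 km.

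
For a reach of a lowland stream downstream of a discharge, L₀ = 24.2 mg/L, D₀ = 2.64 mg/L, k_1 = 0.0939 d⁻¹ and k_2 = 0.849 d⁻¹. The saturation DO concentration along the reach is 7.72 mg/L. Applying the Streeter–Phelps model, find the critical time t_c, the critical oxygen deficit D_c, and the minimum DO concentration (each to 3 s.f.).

t_c = [1/(k_2−k_1)] ln[(k_2/k_1)(1 − D₀(k_2−k_1)/(k_1 L₀))]
= [1/(0.849−0.0939)] ln[(0.849/0.0939)(1 − 2.64×0.7551/(0.0939×24.2))]
= (1/0.7551) ln[9.042 × 0.1227] = 1.324 × ln(1.110) = 1.324 × 0.1042 = 0.1379 d.
D_c = (k_1/k_2) L₀ e^(−k_1 t_c) = (0.0939/0.849) × 24.2 × e^(−0.0939×0.1379) = 0.1106 × 24.2 × 0.9871 = 2.642 mg/L.
Minimum DO = C_s − D_c = 7.72 − 2.642 = 5.078 mg/L.

t_c ≈ 0.138 d; D_c ≈ 2.64 mg/L; min DO ≈ 5.08 mg/L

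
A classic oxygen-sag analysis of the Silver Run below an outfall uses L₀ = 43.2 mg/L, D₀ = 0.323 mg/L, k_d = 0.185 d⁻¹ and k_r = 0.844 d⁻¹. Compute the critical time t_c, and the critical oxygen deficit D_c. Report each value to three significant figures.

With k_r/k_d = 4.562 and 1 − D₀(k_r−k_d)/(k_d L₀) = 0.9734,
t_c = ln(4.562 × 0.9734) / (0.844 − 0.185) = ln(4.441) / 0.6590 = 1.491/0.6590 = 2.262 d.
D_c = (k_d/k_r) L₀ e^(−k_d t_c) = (0.185/0.844) × 43.2 × e^(−0.185×2.262) = 0.2192 × 43.2 × 0.6580 = 6.231 mg/L.

t_c ≈ 2.26 d; D_c ≈ 6.23 mg/L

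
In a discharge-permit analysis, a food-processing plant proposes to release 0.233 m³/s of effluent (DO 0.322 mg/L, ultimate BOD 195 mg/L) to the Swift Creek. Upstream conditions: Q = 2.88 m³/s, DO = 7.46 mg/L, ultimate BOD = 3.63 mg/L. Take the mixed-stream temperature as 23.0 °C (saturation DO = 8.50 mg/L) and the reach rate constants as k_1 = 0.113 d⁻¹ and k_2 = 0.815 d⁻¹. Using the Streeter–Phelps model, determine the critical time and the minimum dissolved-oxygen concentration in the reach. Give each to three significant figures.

t_c ≈ 1.69 d; minimum DO ≈ 6.44 mg/L

Mixed DO = (2.88×7.46 + 0.233×0.322)/(2.88+0.233) = 21.56/3.113 = 6.926 mg/L.
Mixed L₀ = (2.88×3.63 + 0.233×195)/(3.113) = 55.89/3.113 = 17.95 mg/L.
Initial deficit D₀ = C_s − DO₀ = 8.50 − 6.926 = 1.574 mg/L.
t_c = (1/0.7020) ln[(0.815/0.113)(1 − 1.574×0.7020/(0.113×17.95))] = 1.425 × ln(3.284) = 1.694 d.
D_c = (0.113/0.815) × 17.95 × e^(−0.113×1.694) = 0.1387 × 17.95 × 0.8258 = 2.056 mg/L.
Minimum DO = 8.50 − 2.056 = 6.444 mg/L.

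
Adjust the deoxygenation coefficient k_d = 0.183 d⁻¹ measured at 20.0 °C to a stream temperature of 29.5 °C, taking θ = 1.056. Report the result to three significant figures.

k_d ≈ 0.307 d⁻¹

k_d(T₂) = k_d(T₁) · θ^(T₂−T₁) = 0.183 × 1.056^(29.5−20.0)
= 0.183 × 1.056^9.50 = 0.183 × 1.678 = 0.3071 d⁻¹.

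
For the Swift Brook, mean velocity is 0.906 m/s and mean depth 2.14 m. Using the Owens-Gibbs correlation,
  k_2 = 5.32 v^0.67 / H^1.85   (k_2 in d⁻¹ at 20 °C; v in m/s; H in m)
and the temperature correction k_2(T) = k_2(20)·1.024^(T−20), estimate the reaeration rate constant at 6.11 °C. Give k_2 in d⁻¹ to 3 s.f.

k_2(20) = 5.32 × 0.906^0.67 / 2.14^1.85 = 5.32 × 0.9360 / 4.086 = 1.219 d⁻¹.
k_2(6.11) = 1.219 × 1.024^(6.11−20) = 1.219 × 0.7193 = 0.8767 d⁻¹.

k_2 ≈ 0.877 d⁻¹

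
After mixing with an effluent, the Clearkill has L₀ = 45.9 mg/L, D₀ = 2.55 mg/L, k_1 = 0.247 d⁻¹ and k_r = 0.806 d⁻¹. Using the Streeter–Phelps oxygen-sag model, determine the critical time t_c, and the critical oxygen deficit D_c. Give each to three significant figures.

t_c = [1/(k_r−k_1)] ln[(k_r/k_1)(1 − D₀(k_r−k_1)/(k_1 L₀))]
= [1/(0.806−0.247)] ln[(0.806/0.247)(1 − 2.55×0.5590/(0.247×45.9))]
= (1/0.5590) ln[3.263 × 0.8743] = 1.789 × ln(2.853) = 1.789 × 1.048 = 1.875 d.
L(t_c) = L₀ e^(−k_1 t_c) = 45.9 × 0.6293 = 28.88 mg/L, and at the critical point k_r D_c = k_1 L, so D_c = (0.247/0.806) × 28.88 = 8.851 mg/L.

t_c ≈ 1.88 d; D_c ≈ 8.85 mg/L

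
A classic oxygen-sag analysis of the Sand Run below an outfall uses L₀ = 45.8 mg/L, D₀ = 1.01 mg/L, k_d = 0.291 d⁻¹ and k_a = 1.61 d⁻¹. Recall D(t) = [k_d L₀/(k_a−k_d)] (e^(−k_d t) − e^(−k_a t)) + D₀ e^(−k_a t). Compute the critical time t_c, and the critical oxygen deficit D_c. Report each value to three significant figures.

With k_a/k_d = 5.533 and 1 − D₀(k_a−k_d)/(k_d L₀) = 0.9000,
t_c = ln(5.533 × 0.9000) / (1.61 − 0.291) = ln(4.980) / 1.319 = 1.605/1.319 = 1.217 d.
D_c = (k_d/k_a) L₀ e^(−k_d t_c) = (0.291/1.61) × 45.8 × e^(−0.291×1.217) = 0.1807 × 45.8 × 0.7018 = 5.809 mg/L.

t_c ≈ 1.22 d; D_c ≈ 5.81 mg/L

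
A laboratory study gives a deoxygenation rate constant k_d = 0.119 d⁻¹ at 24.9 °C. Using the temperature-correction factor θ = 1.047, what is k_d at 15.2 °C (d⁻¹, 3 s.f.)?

k_d(T₂) = k_d(T₁) · θ^(T₂−T₁) = 0.119 × 1.047^(15.2−24.9)
= 0.119 × 1.047^-9.70 = 0.119 × 0.6405 = 0.07622 d⁻¹.

k_d ≈ 0.0762 d⁻¹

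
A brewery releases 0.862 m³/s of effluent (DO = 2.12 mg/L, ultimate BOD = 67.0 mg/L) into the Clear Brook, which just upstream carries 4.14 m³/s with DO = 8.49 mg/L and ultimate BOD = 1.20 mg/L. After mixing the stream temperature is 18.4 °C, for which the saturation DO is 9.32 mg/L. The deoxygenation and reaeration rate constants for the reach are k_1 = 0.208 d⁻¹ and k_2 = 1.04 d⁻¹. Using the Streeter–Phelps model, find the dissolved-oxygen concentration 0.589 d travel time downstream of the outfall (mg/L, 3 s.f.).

Mixed DO = (4.14×8.49 + 0.862×2.12)/(4.14+0.862) = 36.98/5.002 = 7.392 mg/L.
Mixed L₀ = (4.14×1.20 + 0.862×67.0)/(5.002) = 62.72/5.002 = 12.54 mg/L.
Initial deficit D₀ = C_s − DO₀ = 9.32 − 7.392 = 1.928 mg/L.
D(0.589) = [0.208×12.54/(1.04−0.208)](e^(−0.208×0.589) − e^(−1.04×0.589)) + 1.928 e^(−1.04×0.589)
= 3.135 × (0.8847 − 0.5420) + 1.928 × 0.5420 = 2.119 mg/L.
DO = 9.32 − 2.119 = 7.201 mg/L.

DO ≈ 7.20 mg/L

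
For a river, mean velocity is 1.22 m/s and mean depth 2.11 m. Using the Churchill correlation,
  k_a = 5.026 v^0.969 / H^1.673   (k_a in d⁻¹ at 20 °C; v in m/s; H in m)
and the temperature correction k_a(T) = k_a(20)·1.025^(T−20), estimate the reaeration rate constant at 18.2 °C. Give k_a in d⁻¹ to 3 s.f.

k_a ≈ 1.67 d⁻¹

k_a(20) = 5.026 × 1.22^0.969 / 2.11^1.673 = 5.026 × 1.213 / 3.488 = 1.747 d⁻¹.
k_a(18.2) = 1.747 × 1.025^(18.2−20) = 1.747 × 0.9565 = 1.671 d⁻¹.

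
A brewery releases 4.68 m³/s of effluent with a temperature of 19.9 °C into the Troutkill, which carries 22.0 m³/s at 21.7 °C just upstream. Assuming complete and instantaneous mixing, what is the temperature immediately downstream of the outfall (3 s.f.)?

Flow-weighted mixing: C = (Q_r C_r + Q_w C_w)/(Q_r + Q_w)
= (22.0×21.7 + 4.68×19.9)/(22.0 + 4.68) = 570.5/26.68 = 21.38 °C.

21.4 °C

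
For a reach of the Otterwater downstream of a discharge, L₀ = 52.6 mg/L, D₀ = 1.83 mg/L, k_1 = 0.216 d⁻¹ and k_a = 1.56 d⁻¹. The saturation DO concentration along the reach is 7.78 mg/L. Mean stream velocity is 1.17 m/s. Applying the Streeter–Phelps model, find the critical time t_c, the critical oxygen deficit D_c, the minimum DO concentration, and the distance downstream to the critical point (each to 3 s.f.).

With k_a/k_1 = 7.222 and 1 − D₀(k_a−k_1)/(k_1 L₀) = 0.7835,
t_c = ln(7.222 × 0.7835) / (1.56 − 0.216) = ln(5.659) / 1.344 = 1.733/1.344 = 1.290 d.
D_c = (k_1/k_a) L₀ e^(−k_1 t_c) = (0.216/1.56) × 52.6 × e^(−0.216×1.290) = 0.1385 × 52.6 × 0.7569 = 5.512 mg/L.
Minimum DO = C_s − D_c = 7.78 − 5.512 = 2.268 mg/L.
x_c = v t_c = 1.17 m/s × 1.290 d × 86400 s/d = 130400 m ≈ 130 km.

t_c ≈ 1.29 d; D_c ≈ 5.51 mg/L; min DO ≈ 2.27 mg/L; x_c ≈ 130 km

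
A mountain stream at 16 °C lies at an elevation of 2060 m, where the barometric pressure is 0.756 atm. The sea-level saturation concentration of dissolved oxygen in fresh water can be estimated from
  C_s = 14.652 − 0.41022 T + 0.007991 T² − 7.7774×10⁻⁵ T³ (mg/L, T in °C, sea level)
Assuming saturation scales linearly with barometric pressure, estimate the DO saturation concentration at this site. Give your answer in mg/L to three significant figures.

C_s ≈ 7.42 mg/L

At sea level: C_s = 14.652 − 0.41022×16 + 0.007991×16² − 7.7774×10⁻⁵×16³ = 9.816 mg/L.
Pressure correction: C_s' = 9.816 × 0.756 = 7.421 mg/L.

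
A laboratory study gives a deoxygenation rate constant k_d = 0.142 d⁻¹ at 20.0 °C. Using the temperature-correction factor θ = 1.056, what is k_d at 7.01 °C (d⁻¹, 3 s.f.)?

k_d(T₂) = k_d(T₁) · θ^(T₂−T₁) = 0.142 × 1.056^(7.01−20.0)
= 0.142 × 1.056^-13.0 = 0.142 × 0.4927 = 0.06997 d⁻¹.

k_d ≈ 0.0700 d⁻¹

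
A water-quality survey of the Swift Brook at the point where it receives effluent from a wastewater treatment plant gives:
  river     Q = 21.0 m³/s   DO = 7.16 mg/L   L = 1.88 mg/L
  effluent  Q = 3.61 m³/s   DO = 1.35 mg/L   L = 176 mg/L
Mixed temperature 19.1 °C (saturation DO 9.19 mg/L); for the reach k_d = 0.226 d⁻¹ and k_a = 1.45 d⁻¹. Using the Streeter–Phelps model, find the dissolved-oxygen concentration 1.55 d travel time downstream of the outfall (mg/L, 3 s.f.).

Mixed DO = (21.0×7.16 + 3.61×1.35)/(21.0+3.61) = 155.2/24.61 = 6.308 mg/L.
Mixed L₀ = (21.0×1.88 + 3.61×176)/(24.61) = 674.8/24.61 = 27.42 mg/L.
Initial deficit D₀ = C_s − DO₀ = 9.19 − 6.308 = 2.882 mg/L.
D(1.55) = [0.226×27.42/(1.45−0.226)](e^(−0.226×1.55) − e^(−1.45×1.55)) + 2.882 e^(−1.45×1.55)
= 5.063 × (0.7045 − 0.1057) + 2.882 × 0.1057 = 3.336 mg/L.
DO = 9.19 − 3.336 = 5.854 mg/L.

DO ≈ 5.85 mg/L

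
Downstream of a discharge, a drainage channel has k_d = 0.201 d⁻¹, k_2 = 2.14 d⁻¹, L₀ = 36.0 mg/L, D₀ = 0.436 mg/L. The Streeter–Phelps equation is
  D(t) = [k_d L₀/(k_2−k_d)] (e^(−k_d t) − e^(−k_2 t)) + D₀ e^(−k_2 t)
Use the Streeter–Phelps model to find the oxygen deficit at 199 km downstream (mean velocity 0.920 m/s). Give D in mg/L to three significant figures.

Travel time t = x/v = 199 km / (0.920 m/s) = 199000 m / 0.920 m/s = 216300 s = 2.504 d.
k_d L₀/(k_2−k_d) = 0.201×36.0/(2.14−0.201) = 7.236/1.939 = 3.732 mg/L.
e^(−k_d t) = e^(−0.201×2.504) = 0.6046; e^(−k_2 t) = e^(−2.14×2.504) = 0.004712.
D = 3.732 × (0.6046 − 0.004712) + 0.436 × 0.004712 = 2.239 + 0.002055 = 2.241 mg/L.

D ≈ 2.24 mg/L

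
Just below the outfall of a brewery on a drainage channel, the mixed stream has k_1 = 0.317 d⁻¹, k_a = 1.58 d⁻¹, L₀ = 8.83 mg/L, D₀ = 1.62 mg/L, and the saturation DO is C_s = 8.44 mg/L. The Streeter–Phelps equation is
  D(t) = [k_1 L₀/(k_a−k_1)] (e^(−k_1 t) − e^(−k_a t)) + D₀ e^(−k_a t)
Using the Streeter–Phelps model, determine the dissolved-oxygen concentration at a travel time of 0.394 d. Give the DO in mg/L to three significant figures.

DO ≈ 6.80 mg/L

k_1 L₀/(k_a−k_1) = 0.317×8.83/(1.58−0.317) = 2.799/1.263 = 2.216 mg/L.
e^(−k_1 t) = e^(−0.317×0.3940) = 0.8826; e^(−k_a t) = e^(−1.58×0.3940) = 0.5366.
D = 2.216 × (0.8826 − 0.5366) + 1.62 × 0.5366 = 0.7668 + 0.8693 = 1.636 mg/L.
DO = C_s − D = 8.44 − 1.636 = 6.804 mg/L.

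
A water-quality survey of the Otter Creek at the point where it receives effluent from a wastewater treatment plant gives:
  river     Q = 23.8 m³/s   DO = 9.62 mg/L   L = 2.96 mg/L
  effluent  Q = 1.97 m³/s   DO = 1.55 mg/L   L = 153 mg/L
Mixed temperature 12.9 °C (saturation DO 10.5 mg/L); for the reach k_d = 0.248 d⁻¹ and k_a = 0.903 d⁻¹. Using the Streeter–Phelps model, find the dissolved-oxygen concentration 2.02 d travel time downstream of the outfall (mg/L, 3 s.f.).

DO ≈ 7.83 mg/L

Mixed DO = (23.8×9.62 + 1.97×1.55)/(23.8+1.97) = 232.0/25.77 = 9.003 mg/L.
Mixed L₀ = (23.8×2.96 + 1.97×153)/(25.77) = 371.9/25.77 = 14.43 mg/L.
Initial deficit D₀ = C_s − DO₀ = 10.5 − 9.003 = 1.497 mg/L.
D(2.02) = [0.248×14.43/(0.903−0.248)](e^(−0.248×2.02) − e^(−0.903×2.02)) + 1.497 e^(−0.903×2.02)
= 5.464 × (0.6059 − 0.1614) + 1.497 × 0.1614 = 2.671 mg/L.
DO = 10.5 − 2.671 = 7.829 mg/L.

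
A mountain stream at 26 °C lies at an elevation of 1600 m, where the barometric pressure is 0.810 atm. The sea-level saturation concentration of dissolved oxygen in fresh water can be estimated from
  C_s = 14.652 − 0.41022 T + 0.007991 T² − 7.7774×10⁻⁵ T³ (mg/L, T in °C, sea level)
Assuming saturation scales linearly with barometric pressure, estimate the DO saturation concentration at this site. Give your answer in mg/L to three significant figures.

C_s ≈ 6.50 mg/L

At sea level: C_s = 14.652 − 0.41022×26 + 0.007991×26² − 7.7774×10⁻⁵×26³ = 8.021 mg/L.
Pressure correction: C_s' = 8.021 × 0.810 = 6.497 mg/L.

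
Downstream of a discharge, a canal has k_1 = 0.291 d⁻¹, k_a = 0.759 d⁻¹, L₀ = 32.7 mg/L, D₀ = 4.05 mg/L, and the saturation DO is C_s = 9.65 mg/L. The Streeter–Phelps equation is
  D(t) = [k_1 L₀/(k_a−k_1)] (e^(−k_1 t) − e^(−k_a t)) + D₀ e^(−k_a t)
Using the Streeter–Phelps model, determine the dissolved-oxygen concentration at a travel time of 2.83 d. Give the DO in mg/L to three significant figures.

DO ≈ 2.63 mg/L

k_1 L₀/(k_a−k_1) = 0.291×32.7/(0.759−0.291) = 9.516/0.4680 = 20.33 mg/L.
e^(−k_1 t) = e^(−0.291×2.830) = 0.4389; e^(−k_a t) = e^(−0.759×2.830) = 0.1167.
D = 20.33 × (0.4389 − 0.1167) + 4.05 × 0.1167 = 6.550 + 0.4727 = 7.023 mg/L.
DO = C_s − D = 9.65 − 7.023 = 2.627 mg/L.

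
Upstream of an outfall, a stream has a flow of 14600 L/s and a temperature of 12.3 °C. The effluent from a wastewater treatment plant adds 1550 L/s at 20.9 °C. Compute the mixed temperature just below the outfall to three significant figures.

Flow-weighted mixing: C = (Q_r C_r + Q_w C_w)/(Q_r + Q_w)
= (14600×12.3 + 1550×20.9)/(14600 + 1550) = 212000/16150 = 13.13 °C.

13.1 °C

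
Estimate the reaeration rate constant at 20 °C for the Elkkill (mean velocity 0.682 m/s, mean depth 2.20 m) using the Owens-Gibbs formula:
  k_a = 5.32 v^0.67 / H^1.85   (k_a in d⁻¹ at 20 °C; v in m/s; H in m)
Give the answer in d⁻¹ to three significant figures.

k_a ≈ 0.957 d⁻¹

k_a = 5.32 × 0.682^0.67 / 2.20^1.85 = 5.32 × 0.7738 / 4.300 = 0.9573 d⁻¹.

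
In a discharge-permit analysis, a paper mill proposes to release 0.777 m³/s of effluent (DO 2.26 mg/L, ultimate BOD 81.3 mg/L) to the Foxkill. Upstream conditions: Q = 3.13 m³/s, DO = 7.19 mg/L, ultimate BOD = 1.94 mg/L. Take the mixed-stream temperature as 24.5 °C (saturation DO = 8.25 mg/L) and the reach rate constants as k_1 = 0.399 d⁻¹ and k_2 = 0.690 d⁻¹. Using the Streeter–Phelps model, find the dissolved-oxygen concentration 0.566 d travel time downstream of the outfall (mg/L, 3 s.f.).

DO ≈ 3.93 mg/L

Mixed DO = (3.13×7.19 + 0.777×2.26)/(3.13+0.777) = 24.26/3.907 = 6.210 mg/L.
Mixed L₀ = (3.13×1.94 + 0.777×81.3)/(3.907) = 69.24/3.907 = 17.72 mg/L.
Initial deficit D₀ = C_s − DO₀ = 8.25 − 6.210 = 2.040 mg/L.
D(0.566) = [0.399×17.72/(0.690−0.399)](e^(−0.399×0.566) − e^(−0.690×0.566)) + 2.040 e^(−0.690×0.566)
= 24.30 × (0.7979 − 0.6767) + 2.040 × 0.6767 = 4.325 mg/L.
DO = 8.25 − 4.325 = 3.925 mg/L.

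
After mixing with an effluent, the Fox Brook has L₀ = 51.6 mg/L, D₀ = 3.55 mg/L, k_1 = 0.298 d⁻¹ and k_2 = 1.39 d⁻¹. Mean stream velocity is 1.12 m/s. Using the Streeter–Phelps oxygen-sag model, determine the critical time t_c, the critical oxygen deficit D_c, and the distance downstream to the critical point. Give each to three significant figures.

t_c ≈ 1.14 d; D_c ≈ 7.87 mg/L; x_c ≈ 111 km

At the critical point dD/dt = 0, so k_1 L₀ e^(−k_1 t) = k_2 D. Substituting D(t) from the Streeter–Phelps equation and solving for t gives
t_c = ln[(k_2/k_1)(1 − D₀(k_2−k_1)/(k_1 L₀))] / (k_2−k_1).
Here k_2−k_1 = 1.092 d⁻¹ and 1 − D₀(k_2−k_1)/(k_1 L₀) = 1 − 3.55×1.092/(0.298×51.6) = 0.7479, so
t_c = ln(4.664 × 0.7479) / 1.092 = 1.249 / 1.092 = 1.144 d.
D_c = (k_1/k_2) L₀ e^(−k_1 t_c) = (0.298/1.39) × 51.6 × e^(−0.298×1.144) = 0.2144 × 51.6 × 0.7111 = 7.866 mg/L.
x_c = v t_c = 1.12 m/s × 1.144 d × 86400 s/d = 110700 m ≈ 111 km.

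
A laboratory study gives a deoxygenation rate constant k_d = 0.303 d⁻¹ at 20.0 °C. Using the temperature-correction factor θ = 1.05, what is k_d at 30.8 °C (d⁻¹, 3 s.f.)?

k_d(T₂) = k_d(T₁) · θ^(T₂−T₁) = 0.303 × 1.05^(30.8−20.0)
= 0.303 × 1.05^10.8 = 0.303 × 1.694 = 0.5132 d⁻¹.

k_d ≈ 0.513 d⁻¹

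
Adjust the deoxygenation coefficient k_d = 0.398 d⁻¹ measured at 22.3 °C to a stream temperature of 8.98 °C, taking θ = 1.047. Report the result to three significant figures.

k_d(T₂) = k_d(T₁) · θ^(T₂−T₁) = 0.398 × 1.047^(8.98−22.3)
= 0.398 × 1.047^-13.3 = 0.398 × 0.5424 = 0.2159 d⁻¹.

k_d ≈ 0.216 d⁻¹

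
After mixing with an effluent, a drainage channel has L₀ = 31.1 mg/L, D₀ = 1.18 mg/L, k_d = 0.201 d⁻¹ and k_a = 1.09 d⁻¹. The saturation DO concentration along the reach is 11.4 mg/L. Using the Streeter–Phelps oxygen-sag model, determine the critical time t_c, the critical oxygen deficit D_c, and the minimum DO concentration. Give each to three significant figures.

At the critical point dD/dt = 0, so k_d L₀ e^(−k_d t) = k_a D. Substituting D(t) from the Streeter–Phelps equation and solving for t gives
t_c = ln[(k_a/k_d)(1 − D₀(k_a−k_d)/(k_d L₀))] / (k_a−k_d).
Here k_a−k_d = 0.8890 d⁻¹ and 1 − D₀(k_a−k_d)/(k_d L₀) = 1 − 1.18×0.8890/(0.201×31.1) = 0.8322, so
t_c = ln(5.423 × 0.8322) / 0.8890 = 1.507 / 0.8890 = 1.695 d.
D_c = (k_d/k_a) L₀ e^(−k_d t_c) = (0.201/1.09) × 31.1 × e^(−0.201×1.695) = 0.1844 × 31.1 × 0.7113 = 4.079 mg/L.
Minimum DO = C_s − D_c = 11.4 − 4.079 = 7.321 mg/L.

t_c ≈ 1.70 d; D_c ≈ 4.08 mg/L; min DO ≈ 7.32 mg/L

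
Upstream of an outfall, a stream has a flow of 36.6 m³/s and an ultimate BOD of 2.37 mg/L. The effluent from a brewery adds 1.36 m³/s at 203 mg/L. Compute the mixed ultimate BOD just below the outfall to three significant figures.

9.56 mg/L

Flow-weighted mixing: C = (Q_r C_r + Q_w C_w)/(Q_r + Q_w)
= (36.6×2.37 + 1.36×203)/(36.6 + 1.36) = 362.8/37.96 = 9.558 mg/L.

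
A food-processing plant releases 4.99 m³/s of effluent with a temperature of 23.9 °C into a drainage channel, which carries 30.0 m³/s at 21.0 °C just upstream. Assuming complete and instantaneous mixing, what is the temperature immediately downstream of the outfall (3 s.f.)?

21.4 °C

Flow-weighted mixing: C = (Q_r C_r + Q_w C_w)/(Q_r + Q_w)
= (30.0×21.0 + 4.99×23.9)/(30.0 + 4.99) = 749.3/34.99 = 21.41 °C.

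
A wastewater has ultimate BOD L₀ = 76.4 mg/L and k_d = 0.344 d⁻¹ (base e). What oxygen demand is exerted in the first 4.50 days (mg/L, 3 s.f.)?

y ≈ 60.2 mg/L

y_t = L₀(1 − e^(−k_d t)) = 76.4 × (1 − e^(−0.344×4.50))
= 76.4 × (1 − 0.2127) = 76.4 × 0.7873 = 60.15 mg/L.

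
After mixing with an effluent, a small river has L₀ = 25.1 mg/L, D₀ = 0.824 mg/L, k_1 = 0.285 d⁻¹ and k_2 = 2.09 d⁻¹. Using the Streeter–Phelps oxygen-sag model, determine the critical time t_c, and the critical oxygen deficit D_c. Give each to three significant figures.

With k_2/k_1 = 7.333 and 1 − D₀(k_2−k_1)/(k_1 L₀) = 0.7921,
t_c = ln(7.333 × 0.7921) / (2.09 − 0.285) = ln(5.809) / 1.805 = 1.759/1.805 = 0.9747 d.
D_c = (k_1/k_2) L₀ e^(−k_1 t_c) = (0.285/2.09) × 25.1 × e^(−0.285×0.9747) = 0.1364 × 25.1 × 0.7575 = 2.593 mg/L.

t_c ≈ 0.975 d; D_c ≈ 2.59 mg/L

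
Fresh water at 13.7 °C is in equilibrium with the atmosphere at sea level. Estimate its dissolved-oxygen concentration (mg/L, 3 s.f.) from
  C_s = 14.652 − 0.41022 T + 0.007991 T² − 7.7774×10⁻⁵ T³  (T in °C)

C_s = 14.652 − 0.41022×13.7 + 0.007991×13.7² − 7.7774×10⁻⁵×13.7³ = 10.33 mg/L.

C_s ≈ 10.3 mg/L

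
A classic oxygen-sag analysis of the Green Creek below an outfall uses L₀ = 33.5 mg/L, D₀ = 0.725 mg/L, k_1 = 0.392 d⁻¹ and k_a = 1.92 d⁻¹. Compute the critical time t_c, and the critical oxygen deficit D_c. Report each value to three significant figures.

With k_a/k_1 = 4.898 and 1 − D₀(k_a−k_1)/(k_1 L₀) = 0.9156,
t_c = ln(4.898 × 0.9156) / (1.92 − 0.392) = ln(4.485) / 1.528 = 1.501/1.528 = 0.9821 d.
D_c = (k_1/k_a) L₀ e^(−k_1 t_c) = (0.392/1.92) × 33.5 × e^(−0.392×0.9821) = 0.2042 × 33.5 × 0.6805 = 4.654 mg/L.

t_c ≈ 0.982 d; D_c ≈ 4.65 mg/L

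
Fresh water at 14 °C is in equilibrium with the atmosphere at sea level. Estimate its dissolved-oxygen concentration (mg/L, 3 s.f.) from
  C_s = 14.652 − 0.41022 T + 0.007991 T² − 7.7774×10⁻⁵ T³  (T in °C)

C_s ≈ 10.3 mg/L

C_s = 14.652 − 0.41022×14 + 0.007991×14² − 7.7774×10⁻⁵×14³ = 10.26 mg/L.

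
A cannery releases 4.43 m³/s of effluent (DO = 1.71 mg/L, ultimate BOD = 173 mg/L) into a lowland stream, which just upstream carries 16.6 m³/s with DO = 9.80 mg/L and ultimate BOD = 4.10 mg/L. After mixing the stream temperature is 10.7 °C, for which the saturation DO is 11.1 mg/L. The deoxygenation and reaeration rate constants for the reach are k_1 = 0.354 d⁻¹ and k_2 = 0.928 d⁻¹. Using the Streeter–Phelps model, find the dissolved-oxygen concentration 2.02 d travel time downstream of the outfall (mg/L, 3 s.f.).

DO ≈ 2.42 mg/L

Mixed DO = (16.6×9.80 + 4.43×1.71)/(16.6+4.43) = 170.3/21.03 = 8.096 mg/L.
Mixed L₀ = (16.6×4.10 + 4.43×173)/(21.03) = 834.5/21.03 = 39.68 mg/L.
Initial deficit D₀ = C_s − DO₀ = 11.1 − 8.096 = 3.004 mg/L.
D(2.02) = [0.354×39.68/(0.928−0.354)](e^(−0.354×2.02) − e^(−0.928×2.02)) + 3.004 e^(−0.928×2.02)
= 24.47 × (0.4892 − 0.1534) + 3.004 × 0.1534 = 8.677 mg/L.
DO = 11.1 − 8.677 = 2.423 mg/L.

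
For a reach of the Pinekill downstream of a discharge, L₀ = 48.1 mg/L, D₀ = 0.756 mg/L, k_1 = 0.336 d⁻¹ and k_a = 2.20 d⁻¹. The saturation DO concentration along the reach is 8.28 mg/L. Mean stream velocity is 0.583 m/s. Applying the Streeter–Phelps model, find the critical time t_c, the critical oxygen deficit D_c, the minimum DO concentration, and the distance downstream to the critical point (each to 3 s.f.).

t_c ≈ 0.959 d; D_c ≈ 5.32 mg/L; min DO ≈ 2.96 mg/L; x_c ≈ 48.3 km

At the critical point dD/dt = 0, so k_1 L₀ e^(−k_1 t) = k_a D. Substituting D(t) from the Streeter–Phelps equation and solving for t gives
t_c = ln[(k_a/k_1)(1 − D₀(k_a−k_1)/(k_1 L₀))] / (k_a−k_1).
Here k_a−k_1 = 1.864 d⁻¹ and 1 − D₀(k_a−k_1)/(k_1 L₀) = 1 − 0.756×1.864/(0.336×48.1) = 0.9128, so
t_c = ln(6.548 × 0.9128) / 1.864 = 1.788 / 1.864 = 0.9592 d.
D_c = (k_1/k_a) L₀ e^(−k_1 t_c) = (0.336/2.20) × 48.1 × e^(−0.336×0.9592) = 0.1527 × 48.1 × 0.7245 = 5.322 mg/L.
Minimum DO = C_s − D_c = 8.28 − 5.322 = 2.958 mg/L.
x_c = v t_c = 0.583 m/s × 0.9592 d × 86400 s/d = 48310 m ≈ 48.3 km.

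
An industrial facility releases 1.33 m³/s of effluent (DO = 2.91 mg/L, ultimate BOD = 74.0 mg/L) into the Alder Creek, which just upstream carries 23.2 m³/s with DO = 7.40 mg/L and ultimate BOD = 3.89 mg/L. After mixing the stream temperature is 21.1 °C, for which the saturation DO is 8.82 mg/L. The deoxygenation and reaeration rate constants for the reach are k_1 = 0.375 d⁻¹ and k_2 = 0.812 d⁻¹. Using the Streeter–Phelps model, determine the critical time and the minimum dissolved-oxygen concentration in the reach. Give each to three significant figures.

Mixed DO = (23.2×7.40 + 1.33×2.91)/(23.2+1.33) = 175.6/24.53 = 7.157 mg/L.
Mixed L₀ = (23.2×3.89 + 1.33×74.0)/(24.53) = 188.7/24.53 = 7.691 mg/L.
Initial deficit D₀ = C_s − DO₀ = 8.82 − 7.157 = 1.663 mg/L.
t_c = (1/0.4370) ln[(0.812/0.375)(1 − 1.663×0.4370/(0.375×7.691))] = 2.288 × ln(1.620) = 1.103 d.
D_c = (0.375/0.812) × 7.691 × e^(−0.375×1.103) = 0.4618 × 7.691 × 0.6612 = 2.348 mg/L.
Minimum DO = 8.82 − 2.348 = 6.472 mg/L.

t_c ≈ 1.10 d; minimum DO ≈ 6.47 mg/L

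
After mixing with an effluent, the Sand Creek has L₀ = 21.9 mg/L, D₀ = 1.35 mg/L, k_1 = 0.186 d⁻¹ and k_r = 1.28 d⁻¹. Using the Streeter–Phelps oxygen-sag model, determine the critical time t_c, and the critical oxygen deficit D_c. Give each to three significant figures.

At the critical point dD/dt = 0, so k_1 L₀ e^(−k_1 t) = k_r D. Substituting D(t) from the Streeter–Phelps equation and solving for t gives
t_c = ln[(k_r/k_1)(1 − D₀(k_r−k_1)/(k_1 L₀))] / (k_r−k_1).
Here k_r−k_1 = 1.094 d⁻¹ and 1 − D₀(k_r−k_1)/(k_1 L₀) = 1 − 1.35×1.094/(0.186×21.9) = 0.6374, so
t_c = ln(6.882 × 0.6374) / 1.094 = 1.479 / 1.094 = 1.352 d.
L(t_c) = L₀ e^(−k_1 t_c) = 21.9 × 0.7777 = 17.03 mg/L, and at the critical point k_r D_c = k_1 L, so D_c = (0.186/1.28) × 17.03 = 2.475 mg/L.

t_c ≈ 1.35 d; D_c ≈ 2.47 mg/L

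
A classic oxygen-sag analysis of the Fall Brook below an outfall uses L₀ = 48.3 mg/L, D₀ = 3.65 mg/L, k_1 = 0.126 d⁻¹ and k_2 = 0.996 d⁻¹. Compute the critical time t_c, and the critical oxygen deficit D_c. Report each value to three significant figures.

At the critical point dD/dt = 0, so k_1 L₀ e^(−k_1 t) = k_2 D. Substituting D(t) from the Streeter–Phelps equation and solving for t gives
t_c = ln[(k_2/k_1)(1 − D₀(k_2−k_1)/(k_1 L₀))] / (k_2−k_1).
Here k_2−k_1 = 0.8700 d⁻¹ and 1 − D₀(k_2−k_1)/(k_1 L₀) = 1 − 3.65×0.8700/(0.126×48.3) = 0.4782, so
t_c = ln(7.905 × 0.4782) / 0.8700 = 1.330 / 0.8700 = 1.528 d.
D_c = (k_1/k_2) L₀ e^(−k_1 t_c) = (0.126/0.996) × 48.3 × e^(−0.126×1.528) = 0.1265 × 48.3 × 0.8248 = 5.040 mg/L.

t_c ≈ 1.53 d; D_c ≈ 5.04 mg/L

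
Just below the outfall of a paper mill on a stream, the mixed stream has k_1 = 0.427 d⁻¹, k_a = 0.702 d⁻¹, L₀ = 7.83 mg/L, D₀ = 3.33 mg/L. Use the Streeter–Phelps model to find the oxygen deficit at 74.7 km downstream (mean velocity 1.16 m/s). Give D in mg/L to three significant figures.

D ≈ 3.61 mg/L

Travel time t = x/v = 74.7 km / (1.16 m/s) = 74700 m / 1.16 m/s = 64400 s = 0.7453 d.
k_1 L₀/(k_a−k_1) = 0.427×7.83/(0.702−0.427) = 3.343/0.2750 = 12.16 mg/L.
e^(−k_1 t) = e^(−0.427×0.7453) = 0.7274; e^(−k_a t) = e^(−0.702×0.7453) = 0.5926.
D = 12.16 × (0.7274 − 0.5926) + 3.33 × 0.5926 = 1.639 + 1.973 = 3.612 mg/L.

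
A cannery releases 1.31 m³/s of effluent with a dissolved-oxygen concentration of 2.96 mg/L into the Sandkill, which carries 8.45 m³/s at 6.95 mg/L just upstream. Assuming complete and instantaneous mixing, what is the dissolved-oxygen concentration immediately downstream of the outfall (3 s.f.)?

6.41 mg/L

Flow-weighted mixing: C = (Q_r C_r + Q_w C_w)/(Q_r + Q_w)
= (8.45×6.95 + 1.31×2.96)/(8.45 + 1.31) = 62.61/9.760 = 6.414 mg/L.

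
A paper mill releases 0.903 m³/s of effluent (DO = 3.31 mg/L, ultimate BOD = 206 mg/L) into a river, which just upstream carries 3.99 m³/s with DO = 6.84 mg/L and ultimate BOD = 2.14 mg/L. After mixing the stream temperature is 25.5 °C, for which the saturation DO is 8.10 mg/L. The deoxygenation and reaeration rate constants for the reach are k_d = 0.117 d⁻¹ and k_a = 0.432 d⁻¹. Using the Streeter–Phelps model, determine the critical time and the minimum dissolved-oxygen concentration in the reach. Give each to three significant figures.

t_c ≈ 3.71 d; minimum DO ≈ 1.12 mg/L

Mixed DO = (3.99×6.84 + 0.903×3.31)/(3.99+0.903) = 30.28/4.893 = 6.189 mg/L.
Mixed L₀ = (3.99×2.14 + 0.903×206)/(4.893) = 194.6/4.893 = 39.76 mg/L.
Initial deficit D₀ = C_s − DO₀ = 8.10 − 6.189 = 1.911 mg/L.
t_c = (1/0.3150) ln[(0.432/0.117)(1 − 1.911×0.3150/(0.117×39.76))] = 3.175 × ln(3.214) = 3.707 d.
D_c = (0.117/0.432) × 39.76 × e^(−0.117×3.707) = 0.2708 × 39.76 × 0.6481 = 6.979 mg/L.
Minimum DO = 8.10 − 6.979 = 1.121 mg/L.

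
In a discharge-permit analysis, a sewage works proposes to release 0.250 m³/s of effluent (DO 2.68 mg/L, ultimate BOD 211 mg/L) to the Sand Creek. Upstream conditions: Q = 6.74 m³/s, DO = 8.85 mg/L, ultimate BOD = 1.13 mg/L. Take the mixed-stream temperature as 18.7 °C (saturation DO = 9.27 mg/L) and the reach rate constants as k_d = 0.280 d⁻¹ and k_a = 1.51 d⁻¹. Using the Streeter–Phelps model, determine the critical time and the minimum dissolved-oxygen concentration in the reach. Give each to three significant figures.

Mixed DO = (6.74×8.85 + 0.250×2.68)/(6.74+0.250) = 60.32/6.990 = 8.629 mg/L.
Mixed L₀ = (6.74×1.13 + 0.250×211)/(6.990) = 60.37/6.990 = 8.636 mg/L.
Initial deficit D₀ = C_s − DO₀ = 9.27 − 8.629 = 0.6407 mg/L.
t_c = (1/1.230) ln[(1.51/0.280)(1 − 0.6407×1.230/(0.280×8.636))] = 0.8130 × ln(3.635) = 1.049 d.
D_c = (0.280/1.51) × 8.636 × e^(−0.280×1.049) = 0.1854 × 8.636 × 0.7454 = 1.194 mg/L.
Minimum DO = 9.27 − 1.194 = 8.076 mg/L.

t_c ≈ 1.05 d; minimum DO ≈ 8.08 mg/L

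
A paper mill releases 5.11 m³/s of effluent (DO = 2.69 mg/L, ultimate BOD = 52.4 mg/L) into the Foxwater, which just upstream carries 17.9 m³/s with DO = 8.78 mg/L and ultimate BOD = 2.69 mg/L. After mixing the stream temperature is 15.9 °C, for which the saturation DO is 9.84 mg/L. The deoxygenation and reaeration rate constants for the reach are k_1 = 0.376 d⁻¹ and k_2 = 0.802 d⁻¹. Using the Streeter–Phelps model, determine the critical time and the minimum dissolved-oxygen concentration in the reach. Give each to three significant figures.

t_c ≈ 1.26 d; minimum DO ≈ 5.83 mg/L

Mixed DO = (17.9×8.78 + 5.11×2.69)/(17.9+5.11) = 170.9/23.01 = 7.428 mg/L.
Mixed L₀ = (17.9×2.69 + 5.11×52.4)/(23.01) = 315.9/23.01 = 13.73 mg/L.
Initial deficit D₀ = C_s − DO₀ = 9.84 − 7.428 = 2.412 mg/L.
t_c = (1/0.4260) ln[(0.802/0.376)(1 − 2.412×0.4260/(0.376×13.73))] = 2.347 × ln(1.708) = 1.257 d.
D_c = (0.376/0.802) × 13.73 × e^(−0.376×1.257) = 0.4688 × 13.73 × 0.6233 = 4.012 mg/L.
Minimum DO = 9.84 − 4.012 = 5.828 mg/L.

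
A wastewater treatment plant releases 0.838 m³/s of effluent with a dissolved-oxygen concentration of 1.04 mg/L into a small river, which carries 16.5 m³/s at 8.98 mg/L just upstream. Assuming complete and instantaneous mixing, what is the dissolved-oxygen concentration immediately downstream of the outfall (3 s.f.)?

Flow-weighted mixing: C = (Q_r C_r + Q_w C_w)/(Q_r + Q_w)
= (16.5×8.98 + 0.838×1.04)/(16.5 + 0.838) = 149.0/17.34 = 8.596 mg/L.

8.60 mg/L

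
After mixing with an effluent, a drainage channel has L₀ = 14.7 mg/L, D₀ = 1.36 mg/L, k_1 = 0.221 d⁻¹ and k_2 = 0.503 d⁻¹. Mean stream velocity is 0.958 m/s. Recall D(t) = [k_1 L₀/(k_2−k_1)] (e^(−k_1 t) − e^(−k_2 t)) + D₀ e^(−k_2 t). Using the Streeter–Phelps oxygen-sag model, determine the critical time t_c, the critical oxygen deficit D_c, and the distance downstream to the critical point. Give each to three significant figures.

t_c = [1/(k_2−k_1)] ln[(k_2/k_1)(1 − D₀(k_2−k_1)/(k_1 L₀))]
= [1/(0.503−0.221)] ln[(0.503/0.221)(1 − 1.36×0.2820/(0.221×14.7))]
= (1/0.2820) ln[2.276 × 0.8819] = 3.546 × ln(2.007) = 3.546 × 0.6968 = 2.471 d.
L(t_c) = L₀ e^(−k_1 t_c) = 14.7 × 0.5792 = 8.515 mg/L, and at the critical point k_2 D_c = k_1 L, so D_c = (0.221/0.503) × 8.515 = 3.741 mg/L.
x_c = v t_c = 0.958 m/s × 2.471 d × 86400 s/d = 204500 m ≈ 205 km.

t_c ≈ 2.47 d; D_c ≈ 3.74 mg/L; x_c ≈ 205 km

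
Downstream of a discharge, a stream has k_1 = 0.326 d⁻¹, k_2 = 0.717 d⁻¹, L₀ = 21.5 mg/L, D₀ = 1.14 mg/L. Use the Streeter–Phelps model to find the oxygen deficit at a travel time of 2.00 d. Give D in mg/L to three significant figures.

D ≈ 5.34 mg/L

k_1 L₀/(k_2−k_1) = 0.326×21.5/(0.717−0.326) = 7.009/0.3910 = 17.93 mg/L.
e^(−k_1 t) = e^(−0.326×2.000) = 0.5210; e^(−k_2 t) = e^(−0.717×2.000) = 0.2384.
D = 17.93 × (0.5210 − 0.2384) + 1.14 × 0.2384 = 5.067 + 0.2717 = 5.338 mg/L.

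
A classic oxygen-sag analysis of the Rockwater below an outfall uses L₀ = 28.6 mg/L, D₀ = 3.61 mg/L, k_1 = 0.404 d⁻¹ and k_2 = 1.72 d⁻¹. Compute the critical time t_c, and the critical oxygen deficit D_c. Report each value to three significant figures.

t_c ≈ 0.698 d; D_c ≈ 5.07 mg/L

With k_2/k_1 = 4.257 and 1 − D₀(k_2−k_1)/(k_1 L₀) = 0.5888,
t_c = ln(4.257 × 0.5888) / (1.72 − 0.404) = ln(2.507) / 1.316 = 0.9191/1.316 = 0.6984 d.
D_c = (k_1/k_2) L₀ e^(−k_1 t_c) = (0.404/1.72) × 28.6 × e^(−0.404×0.6984) = 0.2349 × 28.6 × 0.7542 = 5.066 mg/L.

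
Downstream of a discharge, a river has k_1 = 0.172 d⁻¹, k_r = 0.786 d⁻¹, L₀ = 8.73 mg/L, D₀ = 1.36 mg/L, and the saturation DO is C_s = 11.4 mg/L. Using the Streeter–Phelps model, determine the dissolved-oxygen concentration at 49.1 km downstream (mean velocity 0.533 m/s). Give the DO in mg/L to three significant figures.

Travel time t = x/v = 49.1 km / (0.533 m/s) = 49100 m / 0.533 m/s = 92120 s = 1.066 d.
k_1 L₀/(k_r−k_1) = 0.172×8.73/(0.786−0.172) = 1.502/0.6140 = 2.446 mg/L.
e^(−k_1 t) = e^(−0.172×1.066) = 0.8324; e^(−k_r t) = e^(−0.786×1.066) = 0.4326.
D = 2.446 × (0.8324 − 0.4326) + 1.36 × 0.4326 = 0.9779 + 0.5883 = 1.566 mg/L.
DO = C_s − D = 11.4 − 1.566 = 9.834 mg/L.

DO ≈ 9.83 mg/L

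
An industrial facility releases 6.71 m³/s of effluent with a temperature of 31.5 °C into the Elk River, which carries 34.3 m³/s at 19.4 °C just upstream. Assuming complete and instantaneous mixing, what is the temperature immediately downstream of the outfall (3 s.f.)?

Flow-weighted mixing: C = (Q_r C_r + Q_w C_w)/(Q_r + Q_w)
= (34.3×19.4 + 6.71×31.5)/(34.3 + 6.71) = 876.8/41.01 = 21.38 °C.

21.4 °C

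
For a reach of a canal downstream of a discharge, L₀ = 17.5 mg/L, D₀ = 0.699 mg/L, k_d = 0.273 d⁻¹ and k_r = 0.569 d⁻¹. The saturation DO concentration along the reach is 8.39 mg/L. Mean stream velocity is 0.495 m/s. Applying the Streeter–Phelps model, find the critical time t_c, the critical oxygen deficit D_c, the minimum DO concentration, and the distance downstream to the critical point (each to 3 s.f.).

t_c ≈ 2.33 d; D_c ≈ 4.44 mg/L; min DO ≈ 3.95 mg/L; x_c ≈ 99.7 km

At the critical point dD/dt = 0, so k_d L₀ e^(−k_d t) = k_r D. Substituting D(t) from the Streeter–Phelps equation and solving for t gives
t_c = ln[(k_r/k_d)(1 − D₀(k_r−k_d)/(k_d L₀))] / (k_r−k_d).
Here k_r−k_d = 0.2960 d⁻¹ and 1 − D₀(k_r−k_d)/(k_d L₀) = 1 − 0.699×0.2960/(0.273×17.5) = 0.9567, so
t_c = ln(2.084 × 0.9567) / 0.2960 = 0.6901 / 0.2960 = 2.332 d.
D_c = (k_d/k_r) L₀ e^(−k_d t_c) = (0.273/0.569) × 17.5 × e^(−0.273×2.332) = 0.4798 × 17.5 × 0.5291 = 4.443 mg/L.
Minimum DO = C_s − D_c = 8.39 − 4.443 = 3.947 mg/L.
x_c = v t_c = 0.495 m/s × 2.332 d × 86400 s/d = 99720 m ≈ 99.7 km.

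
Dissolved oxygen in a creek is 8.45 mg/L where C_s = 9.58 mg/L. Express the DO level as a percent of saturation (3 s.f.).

% saturation = C/C_s × 100 = 8.45/9.58 × 100 = 88.2 %.

88.2 % saturation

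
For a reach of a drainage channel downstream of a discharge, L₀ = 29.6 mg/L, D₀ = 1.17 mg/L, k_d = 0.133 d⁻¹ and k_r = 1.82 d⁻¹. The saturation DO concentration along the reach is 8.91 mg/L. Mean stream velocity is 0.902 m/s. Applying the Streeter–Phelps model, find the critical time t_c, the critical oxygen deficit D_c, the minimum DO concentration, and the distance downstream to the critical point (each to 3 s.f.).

t_c ≈ 1.14 d; D_c ≈ 1.86 mg/L; min DO ≈ 7.05 mg/L; x_c ≈ 88.7 km

With k_r/k_d = 13.68 and 1 − D₀(k_r−k_d)/(k_d L₀) = 0.4986,
t_c = ln(13.68 × 0.4986) / (1.82 − 0.133) = ln(6.823) / 1.687 = 1.920/1.687 = 1.138 d.
L(t_c) = L₀ e^(−k_d t_c) = 29.6 × 0.8595 = 25.44 mg/L, and at the critical point k_r D_c = k_d L, so D_c = (0.133/1.82) × 25.44 = 1.859 mg/L.
Minimum DO = C_s − D_c = 8.91 − 1.859 = 7.051 mg/L.
x_c = v t_c = 0.902 m/s × 1.138 d × 86400 s/d = 88710 m ≈ 88.7 km.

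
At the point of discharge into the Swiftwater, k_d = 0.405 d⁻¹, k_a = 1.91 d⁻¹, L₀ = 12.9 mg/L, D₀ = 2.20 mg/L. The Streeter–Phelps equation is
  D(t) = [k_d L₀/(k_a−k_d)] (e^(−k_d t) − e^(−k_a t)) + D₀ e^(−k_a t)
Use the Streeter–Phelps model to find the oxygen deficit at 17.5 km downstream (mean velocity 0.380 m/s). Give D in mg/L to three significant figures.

Travel time t = x/v = 17.5 km / (0.380 m/s) = 17500 m / 0.380 m/s = 46050 s = 0.5330 d.
k_d L₀/(k_a−k_d) = 0.405×12.9/(1.91−0.405) = 5.225/1.505 = 3.471 mg/L.
e^(−k_d t) = e^(−0.405×0.5330) = 0.8058; e^(−k_a t) = e^(−1.91×0.5330) = 0.3613.
D = 3.471 × (0.8058 − 0.3613) + 2.20 × 0.3613 = 1.543 + 0.7948 = 2.338 mg/L.

D ≈ 2.34 mg/L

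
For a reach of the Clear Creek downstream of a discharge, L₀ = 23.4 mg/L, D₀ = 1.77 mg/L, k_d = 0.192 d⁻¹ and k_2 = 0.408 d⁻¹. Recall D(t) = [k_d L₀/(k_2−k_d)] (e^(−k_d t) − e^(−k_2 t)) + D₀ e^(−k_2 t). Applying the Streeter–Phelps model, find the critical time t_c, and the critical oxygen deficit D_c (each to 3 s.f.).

t_c ≈ 3.08 d; D_c ≈ 6.10 mg/L

With k_2/k_d = 2.125 and 1 − D₀(k_2−k_d)/(k_d L₀) = 0.9149,
t_c = ln(2.125 × 0.9149) / (0.408 − 0.192) = ln(1.944) / 0.2160 = 0.6648/0.2160 = 3.078 d.
D_c = (k_d/k_2) L₀ e^(−k_d t_c) = (0.192/0.408) × 23.4 × e^(−0.192×3.078) = 0.4706 × 23.4 × 0.5538 = 6.098 mg/L.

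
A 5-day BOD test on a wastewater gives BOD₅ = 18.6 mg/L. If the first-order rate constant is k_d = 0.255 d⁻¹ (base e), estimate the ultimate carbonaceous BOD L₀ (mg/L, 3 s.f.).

BOD₅ = L₀(1 − e^(−5k_d)) ⇒ L₀ = BOD₅ / (1 − e^(−5×0.255))
= 18.6 / (1 − 0.2794) = 18.6 / 0.7206 = 25.81 mg/L.

L₀ ≈ 25.8 mg/L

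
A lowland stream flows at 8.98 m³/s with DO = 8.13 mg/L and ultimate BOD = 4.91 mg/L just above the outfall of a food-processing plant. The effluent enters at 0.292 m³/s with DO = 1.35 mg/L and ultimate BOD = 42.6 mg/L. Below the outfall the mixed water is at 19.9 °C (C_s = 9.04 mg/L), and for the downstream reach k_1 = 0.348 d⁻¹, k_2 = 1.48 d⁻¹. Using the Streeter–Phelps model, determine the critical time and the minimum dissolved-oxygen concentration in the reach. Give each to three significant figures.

Mixed DO = (8.98×8.13 + 0.292×1.35)/(8.98+0.292) = 73.40/9.272 = 7.916 mg/L.
Mixed L₀ = (8.98×4.91 + 0.292×42.6)/(9.272) = 56.53/9.272 = 6.097 mg/L.
Initial deficit D₀ = C_s − DO₀ = 9.04 − 7.916 = 1.124 mg/L.
t_c = (1/1.132) ln[(1.48/0.348)(1 − 1.124×1.132/(0.348×6.097))] = 0.8834 × ln(1.704) = 0.4706 d.
D_c = (0.348/1.48) × 6.097 × e^(−0.348×0.4706) = 0.2351 × 6.097 × 0.8489 = 1.217 mg/L.
Minimum DO = 9.04 − 1.217 = 7.823 mg/L.

t_c ≈ 0.471 d; minimum DO ≈ 7.82 mg/L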